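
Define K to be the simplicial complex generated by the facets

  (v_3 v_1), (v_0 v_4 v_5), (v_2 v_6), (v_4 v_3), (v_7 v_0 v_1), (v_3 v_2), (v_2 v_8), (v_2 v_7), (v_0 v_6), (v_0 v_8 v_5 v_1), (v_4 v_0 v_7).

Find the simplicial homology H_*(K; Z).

H_0 ≅ Z,  H_1 ≅ Z^4,  H_2 = 0,  H_3 = 0.

Fix the vertex order v_0 < v_1 < v_2 < v_3 < v_4 < v_5 < v_6 < v_7 < v_8 and write every simplex with vertices in increasing order. Then dim K = 3 and the simplices of K are:

  0-simplices (9): [v_0], [v_1], [v_2], [v_3], [v_4], [v_5], [v_6], [v_7], [v_8]
  1-simplices (18): (18 of them)
  2-simplices (7): [v_0,v_1,v_5], [v_0,v_1,v_7], [v_0,v_1,v_8], [v_0,v_4,v_5], [v_0,v_4,v_7], [v_0,v_5,v_8], [v_1,v_5,v_8]
  3-simplices (1): [v_0,v_1,v_5,v_8]

Hence C_0 ≅ Z^9, C_1 ≅ Z^18, C_2 ≅ Z^7, C_3 ≅ Z^1.

The boundary map ∂_1: C_1 → C_0 is given by ∂[p,q] = [q] − [p]. For instance
  ∂[v_1,v_5] = [v_5] − [v_1].
As a 9×18 matrix over Z this has rank 8, with invariant factors (1,1,1,1,1,1,1,1).

∂_2: C_2 → C_1 maps a triangle to the signed sum of its edges. For instance
  ∂[v_0,v_1,v_8] = [v_1,v_8] − [v_0,v_8] + [v_0,v_1],
  ∂[v_0,v_4,v_7] = [v_4,v_7] − [v_0,v_7] + [v_0,v_4].
The resulting 18×7 matrix has rank 6, and its Smith normal form has invariant factors (1,1,1,1,1,1).

∂_3: C_3 → C_2 sends each 3-simplex σ to the alternating sum Σ_i (−1)^i (σ with its i-th vertex removed). For instance
  ∂[v_0,v_1,v_5,v_8] = [v_1,v_5,v_8] − [v_0,v_5,v_8] + [v_0,v_1,v_8] − [v_0,v_1,v_5].
The 7×1 boundary matrix has rank 1 and Smith normal form diag(1).

Computing H_k = (kernel of ∂_k) / (image of ∂_{k+1}):

  H_0: rank C_0 − rank ∂_1 = 9 − 8 = 1, and the invariant factors of ∂_1 are all 1, so H_0 ≅ Z.
  H_1: rank ker ∂_1 − rank ∂_2 = (18 − 8) − 6 = 4, and the invariant factors of ∂_2 are all 1, so H_1 ≅ Z^4.
  H_2: rank ker ∂_2 − rank ∂_3 = (7 − 6) − 1 = 0, and the invariant factors of ∂_3 are all 1, so H_2 ≅ 0.
  H_3: rank ker ∂_3 − rank ∂_4 = (1 − 1) − 0 = 0, and there is no ∂_4, so H_3 ≅ 0.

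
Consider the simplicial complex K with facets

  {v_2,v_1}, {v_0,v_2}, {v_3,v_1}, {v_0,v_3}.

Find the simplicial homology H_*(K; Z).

H_0 = Z,  H_1 = Z.

Order the vertices as v_0 < v_1 < v_2 < v_3. Listing each simplex with vertices in this order, K has dimension 1 with simplices:

  0-simplices (4): [v_0], [v_1], [v_2], [v_3]
  1-simplices (4): [v_0,v_2], [v_0,v_3], [v_1,v_2], [v_1,v_3]

Hence C_0 ≅ Z^4, C_1 ≅ Z^4.

∂_1: C_1 → C_0 maps an edge to its endpoints' difference, ∂[p,q] = q − p. For instance
  ∂[v_0,v_3] = [v_3] − [v_0].
As a 4×4 matrix over Z this has rank 3, with invariant factors (1,1,1).

Reading off H_k = ker ∂_k / im ∂_{k+1}:

  H_0: rank C_0 − rank ∂_1 = 4 − 3 = 1, and the invariant factors of ∂_1 are all 1, so H_0 = Z.
  H_1: rank ker ∂_1 − rank ∂_2 = (4 − 3) − 0 = 1, and there is no ∂_2, so H_1 = Z.

(K is a triangulation of the circle S^1.)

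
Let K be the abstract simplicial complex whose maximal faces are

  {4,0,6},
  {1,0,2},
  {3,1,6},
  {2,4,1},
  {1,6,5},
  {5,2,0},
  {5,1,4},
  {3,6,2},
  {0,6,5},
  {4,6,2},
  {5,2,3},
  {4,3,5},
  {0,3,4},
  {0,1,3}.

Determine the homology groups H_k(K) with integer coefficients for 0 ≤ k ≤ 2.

H_0 ≅ Z,  H_1 ≅ Z^2,  H_2 ≅ Z.

Order the vertices as 0 < 1 < 2 < 3 < 4 < 5 < 6. Listing each simplex with vertices in this order, K has dimension 2 with simplices:

  0-simplices (7): [0], [1], [2], [3], [4], [5], [6]
  1-simplices (21): [0,1], [0,2], [0,3], [0,4], [0,5], [0,6], [1,2], [1,3], [1,4], [1,5], [1,6], [2,3], [2,4], [2,5], [2,6], [3,4], [3,5], [3,6], [4,5], [4,6], [5,6]
  2-simplices (14): [0,1,2], [0,1,3], [0,2,5], [0,3,4], [0,4,6], [0,5,6], [1,2,4], [1,3,6], [1,4,5], [1,5,6], [2,3,5], [2,3,6], [2,4,6], [3,4,5]

so the chain groups are C_0 ≅ Z^7, C_1 ≅ Z^21, C_2 ≅ Z^14.

Boundary ∂_1: C_1 → C_0 is given by ∂[p,q] = [q] − [p]. For instance
  ∂[3,6] = [6] − [3].
As a 7×21 matrix over Z this has rank 6, with invariant factors (1,1,1,1,1,1).

Boundary ∂_2: C_2 → C_1 sends each 2-simplex [p,q,r] to [q,r] − [p,r] + [p,q]. For instance
  ∂[0,5,6] = [5,6] − [0,6] + [0,5],
  ∂[0,2,5] = [2,5] − [0,5] + [0,2].
The resulting 21×14 matrix has rank 13, and its Smith normal form has invariant factors (1,1,1,1,1,1,1,1,1,1,1,1,1).

From H_k ≅ ker(∂_k) / im(∂_{k+1}) we obtain:

  H_0: rank C_0 − rank ∂_1 = 7 − 6 = 1, and the invariant factors of ∂_1 are all 1, so H_0 ≅ Z.
  H_1: rank ker ∂_1 − rank ∂_2 = (21 − 6) − 13 = 2, and the invariant factors of ∂_2 are all 1, so H_1 ≅ Z^2.
  H_2: rank ker ∂_2 − rank ∂_3 = (14 − 13) − 0 = 1, and there is no ∂_3, so H_2 ≅ Z.

(K is a triangulation of the torus T^2.)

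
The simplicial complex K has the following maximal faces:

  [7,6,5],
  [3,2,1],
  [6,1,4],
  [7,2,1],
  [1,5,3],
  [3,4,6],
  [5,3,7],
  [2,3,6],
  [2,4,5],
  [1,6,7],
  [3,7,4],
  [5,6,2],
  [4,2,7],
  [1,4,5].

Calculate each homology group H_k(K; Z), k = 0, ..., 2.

H_0 = Z,  H_1 = Z^2,  H_2 = Z.

We work with the vertex ordering 1 < 2 < 3 < 4 < 5 < 6 < 7. The simplices of K, each written with vertices in increasing order, are:

  0-simplices (7): [1], [2], [3], [4], [5], [6], [7]
  1-simplices (21): [1,2], [1,3], [1,4], [1,5], [1,6], [1,7], [2,3], [2,4], [2,5], [2,6], [2,7], [3,4], [3,5], [3,6], [3,7], [4,5], [4,6], [4,7], [5,6], [5,7], [6,7]
  2-simplices (14): [1,2,3], [1,2,7], [1,3,5], [1,4,5], [1,4,6], [1,6,7], [2,3,6], [2,4,5], [2,4,7], [2,5,6], [3,4,6], [3,4,7], [3,5,7], [5,6,7]

Hence C_0 ≅ Z^7, C_1 ≅ Z^21, C_2 ≅ Z^14.

Boundary ∂_1: C_1 → C_0 maps an edge to its endpoints' difference, ∂[p,q] = q − p. For instance
  ∂[4,6] = [6] − [4].
As a 7×21 matrix over Z this has rank 6, with invariant factors (1,1,1,1,1,1).

The boundary map ∂_2: C_2 → C_1 acts by ∂[p,q,r] = [q,r] − [p,r] + [p,q]. For instance
  ∂[1,6,7] = [6,7] − [1,7] + [1,6],
  ∂[3,4,6] = [4,6] − [3,6] + [3,4].
The resulting 21×14 matrix has rank 13, and its Smith normal form has invariant factors (1,1,1,1,1,1,1,1,1,1,1,1,1).

Computing H_k = (kernel of ∂_k) / (image of ∂_{k+1}):

  H_0: rank C_0 − rank ∂_1 = 7 − 6 = 1, and the invariant factors of ∂_1 are all 1, so H_0 = Z.
  H_1: rank ker ∂_1 − rank ∂_2 = (21 − 6) − 13 = 2, and the invariant factors of ∂_2 are all 1, so H_1 = Z^2.
  H_2: rank ker ∂_2 − rank ∂_3 = (14 − 13) − 0 = 1, and there is no ∂_3, so H_2 = Z.

As a check, the Euler characteristic is 7 − 21 + 14 = 0, which agrees with 1 − 2 + 1 = 0.
(K is a triangulation of the torus T^2.)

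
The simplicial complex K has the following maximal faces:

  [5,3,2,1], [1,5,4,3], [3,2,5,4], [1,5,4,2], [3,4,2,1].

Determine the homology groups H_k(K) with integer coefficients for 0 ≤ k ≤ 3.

H_0 ≅ Z,  H_1 = 0,  H_2 = 0,  H_3 ≅ Z.

Fix the vertex order 1 < 2 < 3 < 4 < 5 and write every simplex with vertices in increasing order. Then dim K = 3 and the simplices of K are:

  0-simplices (5): [1], [2], [3], [4], [5]
  1-simplices (10): [1,2], [1,3], [1,4], [1,5], [2,3], [2,4], [2,5], [3,4], [3,5], [4,5]
  2-simplices (10): [1,2,3], [1,2,4], [1,2,5], [1,3,4], [1,3,5], [1,4,5], [2,3,4], [2,3,5], [2,4,5], [3,4,5]
  3-simplices (5): [1,2,3,4], [1,2,3,5], [1,2,4,5], [1,3,4,5], [2,3,4,5]

so the chain groups are C_0 ≅ Z^5, C_1 ≅ Z^10, C_2 ≅ Z^10, C_3 ≅ Z^5.

The boundary map ∂_1: C_1 → C_0 is given by ∂[p,q] = [q] − [p]. For instance
  ∂[4,5] = [5] − [4].
The resulting 5×10 matrix has rank 4, and its Smith normal form has invariant factors (1,1,1,1).

∂_2: C_2 → C_1 acts by ∂[p,q,r] = [q,r] − [p,r] + [p,q]. For instance
  ∂[2,3,4] = [3,4] − [2,4] + [2,3],
  ∂[2,4,5] = [4,5] − [2,5] + [2,4].
The 10×10 boundary matrix has rank 6 and Smith normal form diag(1,1,1,1,1,1).

∂_3: C_3 → C_2 sends each 3-simplex σ to the alternating sum Σ_i (−1)^i (σ with its i-th vertex removed). For instance
  ∂[2,3,4,5] = [3,4,5] − [2,4,5] + [2,3,5] − [2,3,4],
  ∂[1,2,3,4] = [2,3,4] − [1,3,4] + [1,2,4] − [1,2,3].
The 10×5 boundary matrix has rank 4 and Smith normal form diag(1,1,1,1).

Computing H_k = (kernel of ∂_k) / (image of ∂_{k+1}):

  H_0: rank C_0 − rank ∂_1 = 5 − 4 = 1, and the invariant factors of ∂_1 are all 1, so H_0 = Z.
  H_1: rank ker ∂_1 − rank ∂_2 = (10 − 4) − 6 = 0, and the invariant factors of ∂_2 are all 1, so H_1 = 0.
  H_2: rank ker ∂_2 − rank ∂_3 = (10 − 6) − 4 = 0, and the invariant factors of ∂_3 are all 1, so H_2 = 0.
  H_3: rank ker ∂_3 − rank ∂_4 = (5 − 4) − 0 = 1, and there is no ∂_4, so H_3 = Z.

As a check, the Euler characteristic is 5 − 10 + 10 − 5 = 0, which agrees with 1 − 0 + 0 − 1 = 0.
(K is a triangulation of the 3-sphere S^3.)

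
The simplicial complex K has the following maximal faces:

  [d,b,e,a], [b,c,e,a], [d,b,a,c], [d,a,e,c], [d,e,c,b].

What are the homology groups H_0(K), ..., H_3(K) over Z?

Order the vertices as a < b < c < d < e. Listing each simplex with vertices in this order, K has dimension 3 with simplices:

  0-simplices (5): a, b, c, d, e
  1-simplices (10): ab, ac, ad, ae, bc, bd, be, cd, ce, de
  2-simplices (10): abc, abd, abe, acd, ace, ade, bcd, bce, bde, cde
  3-simplices (5): abcd, abce, abde, acde, bcde

giving chain groups C_0 ≅ Z^5, C_1 ≅ Z^10, C_2 ≅ Z^10, C_3 ≅ Z^5.

The boundary map ∂_1: C_1 → C_0 maps an edge to its endpoints' difference, ∂[p,q] = q − p. For instance
  ∂ab = b − a.
This gives a 5×10 integer matrix of rank 4; reducing to Smith normal form yields diagonal entries (1,1,1,1).

The boundary map ∂_2: C_2 → C_1 maps a triangle to the signed sum of its edges. For instance
  ∂abe = be − ae + ab,
  ∂cde = de − ce + cd.
The resulting 10×10 matrix has rank 6, and its Smith normal form has invariant factors (1,1,1,1,1,1).

∂_3: C_3 → C_2 sends each 3-simplex σ to the alternating sum Σ_i (−1)^i (σ with its i-th vertex removed). For instance
  ∂bcde = cde − bde + bce − bcd,
  ∂abde = bde − ade + abe − abd.
The 10×5 boundary matrix has rank 4 and Smith normal form diag(1,1,1,1).

From H_k ≅ ker(∂_k) / im(∂_{k+1}) we obtain:

  H_0: rank C_0 − rank ∂_1 = 5 − 4 = 1, and the invariant factors of ∂_1 are all 1, so H_0 = Z.
  H_1: rank ker ∂_1 − rank ∂_2 = (10 − 4) − 6 = 0, and the invariant factors of ∂_2 are all 1, so H_1 = 0.
  H_2: rank ker ∂_2 − rank ∂_3 = (10 − 6) − 4 = 0, and the invariant factors of ∂_3 are all 1, so H_2 = 0.
  H_3: rank ker ∂_3 − rank ∂_4 = (5 − 4) − 0 = 1, and there is no ∂_4, so H_3 = Z.

H_0 = Z,  H_1 = 0,  H_2 = 0,  H_3 = Z.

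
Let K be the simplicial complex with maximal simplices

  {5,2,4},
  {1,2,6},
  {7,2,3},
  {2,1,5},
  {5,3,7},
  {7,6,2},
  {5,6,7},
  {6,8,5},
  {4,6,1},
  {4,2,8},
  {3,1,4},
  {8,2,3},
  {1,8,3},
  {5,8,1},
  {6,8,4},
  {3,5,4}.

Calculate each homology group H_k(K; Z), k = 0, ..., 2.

Fix the vertex order 1 < 2 < 3 < 4 < 5 < 6 < 7 < 8 and write every simplex with vertices in increasing order. Then dim K = 2 and the simplices of K are:

  0-simplices (8): [1], [2], [3], [4], [5], [6], [7], [8]
  1-simplices (24): (24 of them)
  2-simplices (16): [1,2,5], [1,2,6], [1,3,4], [1,3,8], [1,4,6], [1,5,8], [2,3,7], [2,3,8], [2,4,5], [2,4,8], [2,6,7], [3,4,5], [3,5,7], [4,6,8], [5,6,7], [5,6,8]

so the chain groups are C_0 ≅ Z^8, C_1 ≅ Z^24, C_2 ≅ Z^16.

The boundary map ∂_1: C_1 → C_0 is given by ∂[p,q] = [q] − [p].
This gives a 8×24 integer matrix of rank 7; reducing to Smith normal form yields diagonal entries (1,1,1,1,1,1,1).

∂_2: C_2 → C_1 maps a triangle to the signed sum of its edges. For instance
  ∂[5,6,8] = [6,8] − [5,8] + [5,6],
  ∂[2,4,8] = [4,8] − [2,8] + [2,4].
As a 24×16 matrix over Z this has rank 15, with invariant factors (1,1,1,1,1,1,1,1,1,1,1,1,1,1,1).

Computing H_k = (kernel of ∂_k) / (image of ∂_{k+1}):

  H_0: rank C_0 − rank ∂_1 = 8 − 7 = 1, and the invariant factors of ∂_1 are all 1, so H_0 = Z.
  H_1: rank ker ∂_1 − rank ∂_2 = (24 − 7) − 15 = 2, and the invariant factors of ∂_2 are all 1, so H_1 = Z^2.
  H_2: rank ker ∂_2 − rank ∂_3 = (16 − 15) − 0 = 1, and there is no ∂_3, so H_2 = Z.

H_0 = Z,  H_1 = Z^2,  H_2 = Z.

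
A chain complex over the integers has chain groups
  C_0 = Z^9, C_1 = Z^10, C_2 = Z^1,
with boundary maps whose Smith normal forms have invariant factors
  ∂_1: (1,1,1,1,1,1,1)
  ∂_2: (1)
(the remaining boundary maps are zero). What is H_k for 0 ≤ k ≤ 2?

H_0 = Z^2,  H_1 = Z^2,  H_2 = 0.

H_0: b_0 = 9 − 0 − 7 = 2; torsion from ∂_1 factors > 1: none. So H_0 = Z^2.
H_1: b_1 = 10 − 7 − 1 = 2; torsion from ∂_2 factors > 1: none. So H_1 = Z^2.
H_2: b_2 = 1 − 1 − 0 = 0; torsion from ∂_3 factors > 1: none. So H_2 = 0.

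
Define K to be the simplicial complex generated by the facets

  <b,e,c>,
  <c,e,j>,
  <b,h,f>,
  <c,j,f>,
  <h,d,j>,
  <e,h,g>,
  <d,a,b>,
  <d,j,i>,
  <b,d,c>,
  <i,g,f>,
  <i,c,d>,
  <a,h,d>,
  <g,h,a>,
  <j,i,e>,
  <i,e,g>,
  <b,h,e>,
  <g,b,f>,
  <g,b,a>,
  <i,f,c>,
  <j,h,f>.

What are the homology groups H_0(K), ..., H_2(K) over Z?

K has 10 vertices, 30 edges, 20 triangles.
rank ∂_0 = 0, rank ∂_1 = 9 ⇒ b_0 = 10 − 0 − 9 = 1; all invariant factors of ∂_1 are 1 so no torsion. So H_0 ≅ Z.
rank ∂_1 = 9, rank ∂_2 = 20 ⇒ b_1 = 30 − 9 − 20 = 1; ∂_2 has invariant factor(s) [2] giving torsion. So H_1 ≅ Z ⊕ Z/2Z.
rank ∂_2 = 20, rank ∂_3 = 0 ⇒ b_2 = 20 − 20 − 0 = 0. So H_2 ≅ 0.

H_0 ≅ Z,  H_1 ≅ Z ⊕ Z/2Z,  H_2 = 0.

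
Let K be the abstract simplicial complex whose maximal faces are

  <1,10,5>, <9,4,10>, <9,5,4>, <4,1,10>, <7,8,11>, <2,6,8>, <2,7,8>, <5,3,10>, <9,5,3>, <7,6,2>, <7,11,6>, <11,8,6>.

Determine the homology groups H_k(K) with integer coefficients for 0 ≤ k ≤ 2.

H_0 = Z^2,  H_1 = Z,  H_2 = Z.

We work with the vertex ordering 1 < 2 < 3 < 4 < 5 < 6 < 7 < 8 < 9 < 10 < 11. The simplices of K, each written with vertices in increasing order, are:

  0-simplices (11): [1], [2], [3], [4], [5], [6], [7], [8], [9], [10], [11]
  1-simplices (21): [1,4], [1,5], [1,10], [2,6], [2,7], [2,8], [3,5], [3,9], [3,10], [4,5], [4,9], [4,10], [5,9], [5,10], [6,7], [6,8], [6,11], [7,8], [7,11], [8,11], [9,10]
  2-simplices (12): [1,4,10], [1,5,10], [2,6,7], [2,6,8], [2,7,8], [3,5,9], [3,5,10], [4,5,9], [4,9,10], [6,7,11], [6,8,11], [7,8,11]

Hence C_0 ≅ Z^11, C_1 ≅ Z^21, C_2 ≅ Z^12.

Boundary ∂_1: C_1 → C_0 is given by ∂[p,q] = [q] − [p]. For instance
  ∂[3,5] = [5] − [3].
This gives a 11×21 integer matrix of rank 9; reducing to Smith normal form yields diagonal entries (1,1,1,1,1,1,1,1,1).

Boundary ∂_2: C_2 → C_1 acts by ∂[p,q,r] = [q,r] − [p,r] + [p,q]. For instance
  ∂[7,8,11] = [8,11] − [7,11] + [7,8],
  ∂[6,7,11] = [7,11] − [6,11] + [6,7].
The resulting 21×12 matrix has rank 11, and its Smith normal form has invariant factors (1,1,1,1,1,1,1,1,1,1,1).

From H_k ≅ ker(∂_k) / im(∂_{k+1}) we obtain:

  H_0: rank C_0 − rank ∂_1 = 11 − 9 = 2, and the invariant factors of ∂_1 are all 1, so H_0 = Z^2.
  H_1: rank ker ∂_1 − rank ∂_2 = (21 − 9) − 11 = 1, and the invariant factors of ∂_2 are all 1, so H_1 = Z.
  H_2: rank ker ∂_2 − rank ∂_3 = (12 − 11) − 0 = 1, and there is no ∂_3, so H_2 = Z.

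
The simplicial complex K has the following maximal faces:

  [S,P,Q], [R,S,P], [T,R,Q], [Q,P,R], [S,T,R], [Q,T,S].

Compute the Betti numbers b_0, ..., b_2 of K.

b_0 = 1, b_1 = 0, b_2 = 1.

Order the vertices as P < Q < R < S < T. Listing each simplex with vertices in this order, K has dimension 2 with simplices:

  0-simplices (5): P, Q, R, S, T
  1-simplices (9): PQ, PR, PS, QR, QS, QT, RS, RT, ST
  2-simplices (6): PQR, PQS, PRS, QRT, QST, RST

Hence C_0 ≅ Z^5, C_1 ≅ Z^9, C_2 ≅ Z^6.

∂_1: C_1 → C_0 sends each edge [p,q] (with p < q) to q − p. For instance
  ∂QR = R − Q.
This gives a 5×9 integer matrix of rank 4; reducing to Smith normal form yields diagonal entries (1,1,1,1).

Boundary ∂_2: C_2 → C_1 maps a triangle to the signed sum of its edges. For instance
  ∂PQR = QR − PR + PQ,
  ∂RST = ST − RT + RS.
As a 9×6 matrix over Z this has rank 5, with invariant factors (1,1,1,1,1).

Reading off H_k = ker ∂_k / im ∂_{k+1}:

  H_0: rank C_0 − rank ∂_1 = 5 − 4 = 1, and the invariant factors of ∂_1 are all 1, so H_0 = Z.
  H_1: rank ker ∂_1 − rank ∂_2 = (9 − 4) − 5 = 0, and the invariant factors of ∂_2 are all 1, so H_1 = 0.
  H_2: rank ker ∂_2 − rank ∂_3 = (6 − 5) − 0 = 1, and there is no ∂_3, so H_2 = Z.

As a check, the Euler characteristic is 5 − 9 + 6 = 2, which agrees with 1 − 0 + 1 = 2.

Hence the Betti numbers are b_0 = 1, b_1 = 0, b_2 = 1.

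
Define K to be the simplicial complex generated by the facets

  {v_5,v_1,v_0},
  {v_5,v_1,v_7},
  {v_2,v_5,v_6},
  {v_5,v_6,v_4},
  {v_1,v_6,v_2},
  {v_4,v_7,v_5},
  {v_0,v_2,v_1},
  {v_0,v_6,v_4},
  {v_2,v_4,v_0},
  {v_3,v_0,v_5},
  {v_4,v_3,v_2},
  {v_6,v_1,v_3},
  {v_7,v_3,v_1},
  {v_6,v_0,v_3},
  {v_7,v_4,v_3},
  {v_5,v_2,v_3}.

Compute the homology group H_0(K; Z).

H_0 ≅ Z.

Fix the vertex order v_0 < v_1 < v_2 < v_3 < v_4 < v_5 < v_6 < v_7 and write every simplex with vertices in increasing order. Then dim K = 2 and the simplices of K are:

  0-simplices (8): [v_0], [v_1], [v_2], [v_3], [v_4], [v_5], [v_6], [v_7]
  1-simplices (24): (24 of them)
  2-simplices (16): (16 of them)

so the chain groups are C_0 ≅ Z^8, C_1 ≅ Z^24, C_2 ≅ Z^16.

Boundary ∂_1: C_1 → C_0 is given by ∂[p,q] = [q] − [p]. For instance
  ∂[v_0,v_6] = [v_6] − [v_0].
As a 8×24 matrix over Z this has rank 7, with invariant factors (1,1,1,1,1,1,1).

∂_2: C_2 → C_1 sends each 2-simplex [p,q,r] to [q,r] − [p,r] + [p,q]. For instance
  ∂[v_2,v_5,v_6] = [v_5,v_6] − [v_2,v_6] + [v_2,v_5],
  ∂[v_1,v_3,v_7] = [v_3,v_7] − [v_1,v_7] + [v_1,v_3].
As a 24×16 matrix over Z this has rank 15, with invariant factors (1,1,1,1,1,1,1,1,1,1,1,1,1,1,1).

Reading off H_k = ker ∂_k / im ∂_{k+1}:

  H_0: rank C_0 − rank ∂_1 = 8 − 7 = 1, and the invariant factors of ∂_1 are all 1, so H_0 = Z.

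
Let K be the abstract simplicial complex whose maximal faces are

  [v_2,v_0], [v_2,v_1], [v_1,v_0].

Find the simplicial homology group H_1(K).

We work with the vertex ordering v_0 < v_1 < v_2. The simplices of K, each written with vertices in increasing order, are:

  0-simplices (3): [v_0], [v_1], [v_2]
  1-simplices (3): [v_0,v_1], [v_0,v_2], [v_1,v_2]

so the chain groups are C_0 ≅ Z^3, C_1 ≅ Z^3.

Boundary ∂_1: C_1 → C_0 maps an edge to its endpoints' difference, ∂[p,q] = q − p. For instance
  ∂[v_0,v_1] = [v_1] − [v_0].
The 3×3 boundary matrix has rank 2 and Smith normal form diag(1,1).

Reading off H_k = ker ∂_k / im ∂_{k+1}:

  H_1: rank ker ∂_1 − rank ∂_2 = (3 − 2) − 0 = 1, and there is no ∂_2, so H_1 = Z.

H_1 ≅ Z.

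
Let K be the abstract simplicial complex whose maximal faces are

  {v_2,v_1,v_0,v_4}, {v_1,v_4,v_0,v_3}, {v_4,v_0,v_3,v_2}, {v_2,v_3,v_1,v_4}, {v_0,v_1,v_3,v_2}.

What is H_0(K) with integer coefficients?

H_0 ≅ Z.

K has 5 vertices, 10 edges, 10 triangles, 5 3-simplices.
rank ∂_0 = 0, rank ∂_1 = 4 ⇒ b_0 = 5 − 0 − 4 = 1; all invariant factors of ∂_1 are 1 so no torsion. So H_0 ≅ Z.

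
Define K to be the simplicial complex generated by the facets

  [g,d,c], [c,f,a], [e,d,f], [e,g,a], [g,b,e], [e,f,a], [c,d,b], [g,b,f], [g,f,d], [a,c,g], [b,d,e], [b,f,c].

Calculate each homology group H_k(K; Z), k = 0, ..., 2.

H_0 = Z,  H_1 = Z/2,  H_2 = 0.

Order the vertices as a < b < c < d < e < f < g. Listing each simplex with vertices in this order, K has dimension 2 with simplices:

  0-simplices (7): a, b, c, d, e, f, g
  1-simplices (18): ac, ae, af, ag, bc, bd, be, bf, bg, cd, cf, cg, de, df, dg, ef, eg, fg
  2-simplices (12): acf, acg, aef, aeg, bcd, bcf, bde, beg, bfg, cdg, def, dfg

Hence C_0 ≅ Z^7, C_1 ≅ Z^18, C_2 ≅ Z^12.

∂_1: C_1 → C_0 maps an edge to its endpoints' difference, ∂[p,q] = q − p. For instance
  ∂ag = g − a.
The 7×18 boundary matrix has rank 6 and Smith normal form diag(1,1,1,1,1,1).

The boundary map ∂_2: C_2 → C_1 acts by ∂[p,q,r] = [q,r] − [p,r] + [p,q]. For instance
  ∂bfg = fg − bg + bf,
  ∂acf = cf − af + ac.
As a 18×12 matrix over Z this has rank 12, with invariant factors (1,1,1,1,1,1,1,1,1,1,1,2).

Reading off H_k = ker ∂_k / im ∂_{k+1}:

  H_0: rank C_0 − rank ∂_1 = 7 − 6 = 1, and the invariant factors of ∂_1 are all 1, so H_0 ≅ Z.
  H_1: rank ker ∂_1 − rank ∂_2 = (18 − 6) − 12 = 0, and ∂_2 has invariant factor 2 > 1, so H_1 ≅ Z/2.
  H_2: rank ker ∂_2 − rank ∂_3 = (12 − 12) − 0 = 0, and there is no ∂_3, so H_2 ≅ 0.

As a check, the Euler characteristic is 7 − 18 + 12 = 1, which agrees with 1 − 0 + 0 = 1.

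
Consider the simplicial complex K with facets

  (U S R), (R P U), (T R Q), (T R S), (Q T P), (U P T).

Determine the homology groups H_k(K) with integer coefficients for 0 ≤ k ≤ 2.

K has 6 vertices, 12 edges, 6 triangles.
rank ∂_0 = 0, rank ∂_1 = 5 ⇒ b_0 = 6 − 0 − 5 = 1; all invariant factors of ∂_1 are 1 so no torsion. So H_0 = Z.
rank ∂_1 = 5, rank ∂_2 = 6 ⇒ b_1 = 12 − 5 − 6 = 1; all invariant factors of ∂_2 are 1 so no torsion. So H_1 = Z.
rank ∂_2 = 6, rank ∂_3 = 0 ⇒ b_2 = 6 − 6 − 0 = 0. So H_2 = 0.

H_0 = Z,  H_1 = Z,  H_2 = 0.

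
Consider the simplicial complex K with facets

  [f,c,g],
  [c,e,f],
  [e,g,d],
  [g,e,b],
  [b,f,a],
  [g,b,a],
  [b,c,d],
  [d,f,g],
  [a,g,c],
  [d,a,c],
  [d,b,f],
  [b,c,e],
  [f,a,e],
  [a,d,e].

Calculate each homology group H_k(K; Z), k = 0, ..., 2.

H_0 ≅ Z,  H_1 ≅ Z^2,  H_2 ≅ Z.

Take the total order a < b < c < d < e < f < g on the vertex set. Then K (dimension 2) consists of the simplices:

  0-simplices (7): a, b, c, d, e, f, g
  1-simplices (21): ab, ac, ad, ae, af, ag, bc, bd, be, bf, bg, cd, ce, cf, cg, de, df, dg, ef, eg, fg
  2-simplices (14): abf, abg, acd, acg, ade, aef, bcd, bce, bdf, beg, cef, cfg, deg, dfg

giving chain groups C_0 ≅ Z^7, C_1 ≅ Z^21, C_2 ≅ Z^14.

∂_1: C_1 → C_0 maps an edge to its endpoints' difference, ∂[p,q] = q − p. For instance
  ∂bg = g − b.
The 7×21 boundary matrix has rank 6 and Smith normal form diag(1,1,1,1,1,1).

∂_2: C_2 → C_1 acts by ∂[p,q,r] = [q,r] − [p,r] + [p,q]. For instance
  ∂bdf = df − bf + bd,
  ∂acg = cg − ag + ac.
The resulting 21×14 matrix has rank 13, and its Smith normal form has invariant factors (1,1,1,1,1,1,1,1,1,1,1,1,1).

Reading off H_k = ker ∂_k / im ∂_{k+1}:

  H_0: rank C_0 − rank ∂_1 = 7 − 6 = 1, and the invariant factors of ∂_1 are all 1, so H_0 = Z.
  H_1: rank ker ∂_1 − rank ∂_2 = (21 − 6) − 13 = 2, and the invariant factors of ∂_2 are all 1, so H_1 = Z^2.
  H_2: rank ker ∂_2 − rank ∂_3 = (14 − 13) − 0 = 1, and there is no ∂_3, so H_2 = Z.

As a check, the Euler characteristic is 7 − 21 + 14 = 0, which agrees with 1 − 2 + 1 = 0.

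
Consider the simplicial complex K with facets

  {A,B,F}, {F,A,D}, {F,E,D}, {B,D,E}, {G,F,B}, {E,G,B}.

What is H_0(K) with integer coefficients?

H_0 ≅ Z.

We work with the vertex ordering A < B < D < E < F < G. The simplices of K, each written with vertices in increasing order, are:

  0-simplices (6): A, B, D, E, F, G
  1-simplices (12): AB, AD, AF, BD, BE, BF, BG, DE, DF, EF, EG, FG
  2-simplices (6): ABF, ADF, BDE, BEG, BFG, DEF

Hence C_0 ≅ Z^6, C_1 ≅ Z^12, C_2 ≅ Z^6.

The boundary map ∂_1: C_1 → C_0 maps an edge to its endpoints' difference, ∂[p,q] = q − p.
As a 6×12 matrix over Z this has rank 5, with invariant factors (1,1,1,1,1).

∂_2: C_2 → C_1 sends each 2-simplex [p,q,r] to [q,r] − [p,r] + [p,q]. For instance
  ∂BDE = DE − BE + BD,
  ∂ADF = DF − AF + AD.
The 12×6 boundary matrix has rank 6 and Smith normal form diag(1,1,1,1,1,1).

Computing H_k = (kernel of ∂_k) / (image of ∂_{k+1}):

  H_0: rank C_0 − rank ∂_1 = 6 − 5 = 1, and the invariant factors of ∂_1 are all 1, so H_0 = Z.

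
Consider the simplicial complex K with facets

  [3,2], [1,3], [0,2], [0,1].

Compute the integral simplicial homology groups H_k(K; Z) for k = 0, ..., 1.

Take the total order 0 < 1 < 2 < 3 on the vertex set. Then K (dimension 1) consists of the simplices:

  0-simplices (4): [0], [1], [2], [3]
  1-simplices (4): [0,1], [0,2], [1,3], [2,3]

giving chain groups C_0 ≅ Z^4, C_1 ≅ Z^4.

Boundary ∂_1: C_1 → C_0 is given by ∂[p,q] = [q] − [p].
The 4×4 boundary matrix has rank 3 and Smith normal form diag(1,1,1).

Now H_k = ker ∂_k / im ∂_{k+1}, so:

  H_0: rank C_0 − rank ∂_1 = 4 − 3 = 1, and the invariant factors of ∂_1 are all 1, so H_0 = Z.
  H_1: rank ker ∂_1 − rank ∂_2 = (4 − 3) − 0 = 1, and there is no ∂_2, so H_1 = Z.

As a check, the Euler characteristic is 4 − 4 = 0, which agrees with 1 − 1 = 0.

H_0 ≅ Z,  H_1 ≅ Z.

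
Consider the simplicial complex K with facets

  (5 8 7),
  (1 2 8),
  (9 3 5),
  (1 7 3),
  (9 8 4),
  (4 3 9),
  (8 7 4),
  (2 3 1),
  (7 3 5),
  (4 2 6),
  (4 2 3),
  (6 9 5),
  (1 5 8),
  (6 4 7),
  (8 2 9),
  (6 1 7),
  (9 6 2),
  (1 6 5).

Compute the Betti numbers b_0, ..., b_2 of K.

b_0 = 1, b_1 = 1, b_2 = 0.

Order the vertices as 1 < 2 < 3 < 4 < 5 < 6 < 7 < 8 < 9. Listing each simplex with vertices in this order, K has dimension 2 with simplices:

  0-simplices (9): [1], [2], [3], [4], [5], [6], [7], [8], [9]
  1-simplices (27): (27 of them)
  2-simplices (18): [1,2,3], [1,2,8], [1,3,7], [1,5,6], [1,5,8], [1,6,7], [2,3,4], [2,4,6], [2,6,9], [2,8,9], [3,4,9], [3,5,7], [3,5,9], [4,6,7], [4,7,8], [4,8,9], [5,6,9], [5,7,8]

so the chain groups are C_0 ≅ Z^9, C_1 ≅ Z^27, C_2 ≅ Z^18.

∂_1: C_1 → C_0 is given by ∂[p,q] = [q] − [p]. For instance
  ∂[1,8] = [8] − [1].
The resulting 9×27 matrix has rank 8, and its Smith normal form has invariant factors (1,1,1,1,1,1,1,1).

∂_2: C_2 → C_1 sends each 2-simplex [p,q,r] to [q,r] − [p,r] + [p,q]. For instance
  ∂[1,6,7] = [6,7] − [1,7] + [1,6],
  ∂[2,3,4] = [3,4] − [2,4] + [2,3].
As a 27×18 matrix over Z this has rank 18, with invariant factors (1,1,1,1,1,1,1,1,1,1,1,1,1,1,1,1,1,2).

From H_k ≅ ker(∂_k) / im(∂_{k+1}) we obtain:

  H_0: rank C_0 − rank ∂_1 = 9 − 8 = 1, and the invariant factors of ∂_1 are all 1, so H_0 ≅ Z.
  H_1: rank ker ∂_1 − rank ∂_2 = (27 − 8) − 18 = 1, and ∂_2 has invariant factor 2 > 1, so H_1 ≅ Z ⊕ Z/2Z.
  H_2: rank ker ∂_2 − rank ∂_3 = (18 − 18) − 0 = 0, and there is no ∂_3, so H_2 ≅ 0.

(K is a triangulation of the Klein bottle.)

Hence the Betti numbers are b_0 = 1, b_1 = 1, b_2 = 0.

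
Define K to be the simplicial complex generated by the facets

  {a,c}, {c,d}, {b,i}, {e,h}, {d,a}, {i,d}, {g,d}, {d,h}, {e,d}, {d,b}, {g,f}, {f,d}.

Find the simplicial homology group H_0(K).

H_0 = Z.

Order the vertices as a < b < c < d < e < f < g < h < i. Listing each simplex with vertices in this order, K has dimension 1 with simplices:

  0-simplices (9): a, b, c, d, e, f, g, h, i
  1-simplices (12): ac, ad, bd, bi, cd, de, df, dg, dh, di, eh, fg

so the chain groups are C_0 ≅ Z^9, C_1 ≅ Z^12.

∂_1: C_1 → C_0 is given by ∂[p,q] = [q] − [p]. For instance
  ∂fg = g − f.
The 9×12 boundary matrix has rank 8 and Smith normal form diag(1,1,1,1,1,1,1,1).

From H_k ≅ ker(∂_k) / im(∂_{k+1}) we obtain:

  H_0: rank C_0 − rank ∂_1 = 9 − 8 = 1, and the invariant factors of ∂_1 are all 1, so H_0 = Z.

(K is a triangulation of a wedge of 4 circles.)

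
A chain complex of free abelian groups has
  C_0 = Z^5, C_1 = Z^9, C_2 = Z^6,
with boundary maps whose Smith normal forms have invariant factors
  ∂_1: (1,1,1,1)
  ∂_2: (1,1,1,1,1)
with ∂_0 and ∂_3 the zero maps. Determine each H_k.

H_0 ≅ Z,  H_1 = 0,  H_2 ≅ Z.

H_0: b_0 = 5 − 0 − 4 = 1; torsion from ∂_1 factors > 1: none. So H_0 ≅ Z.
H_1: b_1 = 9 − 4 − 5 = 0; torsion from ∂_2 factors > 1: none. So H_1 ≅ 0.
H_2: b_2 = 6 − 5 − 0 = 1; torsion from ∂_3 factors > 1: none. So H_2 ≅ Z.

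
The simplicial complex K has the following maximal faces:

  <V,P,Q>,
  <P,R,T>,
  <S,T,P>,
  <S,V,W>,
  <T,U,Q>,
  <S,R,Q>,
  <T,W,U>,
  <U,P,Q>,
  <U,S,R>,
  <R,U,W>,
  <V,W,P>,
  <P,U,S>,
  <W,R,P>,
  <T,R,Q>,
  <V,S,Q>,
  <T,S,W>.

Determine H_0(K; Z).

We work with the vertex ordering P < Q < R < S < T < U < V < W. The simplices of K, each written with vertices in increasing order, are:

  0-simplices (8): P, Q, R, S, T, U, V, W
  1-simplices (24): PQ, PR, PS, PT, PU, PV, PW, QR, QS, QT, QU, QV, RS, RT, RU, RW, ST, SU, SV, SW, TU, TW, UW, VW
  2-simplices (16): PQU, PQV, PRT, PRW, PST, PSU, PVW, QRS, QRT, QSV, QTU, RSU, RUW, STW, SVW, TUW

Hence C_0 ≅ Z^8, C_1 ≅ Z^24, C_2 ≅ Z^16.

Boundary ∂_1: C_1 → C_0 is given by ∂[p,q] = [q] − [p]. For instance
  ∂PR = R − P.
This gives a 8×24 integer matrix of rank 7; reducing to Smith normal form yields diagonal entries (1,1,1,1,1,1,1).

∂_2: C_2 → C_1 acts by ∂[p,q,r] = [q,r] − [p,r] + [p,q]. For instance
  ∂TUW = UW − TW + TU,
  ∂PRW = RW − PW + PR.
The 24×16 boundary matrix has rank 15 and Smith normal form diag(1,1,1,1,1,1,1,1,1,1,1,1,1,1,1).

From H_k ≅ ker(∂_k) / im(∂_{k+1}) we obtain:

  H_0: rank C_0 − rank ∂_1 = 8 − 7 = 1, and the invariant factors of ∂_1 are all 1, so H_0 ≅ Z.

H_0 ≅ Z.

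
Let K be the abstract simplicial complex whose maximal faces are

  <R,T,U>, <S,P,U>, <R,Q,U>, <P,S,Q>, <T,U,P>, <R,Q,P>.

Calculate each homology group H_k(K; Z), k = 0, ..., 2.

Fix the vertex order P < Q < R < S < T < U and write every simplex with vertices in increasing order. Then dim K = 2 and the simplices of K are:

  0-simplices (6): P, Q, R, S, T, U
  1-simplices (12): PQ, PR, PS, PT, PU, QR, QS, QU, RT, RU, SU, TU
  2-simplices (6): PQR, PQS, PSU, PTU, QRU, RTU

so the chain groups are C_0 ≅ Z^6, C_1 ≅ Z^12, C_2 ≅ Z^6.

The boundary map ∂_1: C_1 → C_0 maps an edge to its endpoints' difference, ∂[p,q] = q − p. For instance
  ∂TU = U − T.
As a 6×12 matrix over Z this has rank 5, with invariant factors (1,1,1,1,1).

∂_2: C_2 → C_1 sends each 2-simplex [p,q,r] to [q,r] − [p,r] + [p,q]. For instance
  ∂PQS = QS − PS + PQ,
  ∂PSU = SU − PU + PS.
The resulting 12×6 matrix has rank 6, and its Smith normal form has invariant factors (1,1,1,1,1,1).

Computing H_k = (kernel of ∂_k) / (image of ∂_{k+1}):

  H_0: rank C_0 − rank ∂_1 = 6 − 5 = 1, and the invariant factors of ∂_1 are all 1, so H_0 ≅ Z.
  H_1: rank ker ∂_1 − rank ∂_2 = (12 − 5) − 6 = 1, and the invariant factors of ∂_2 are all 1, so H_1 ≅ Z.
  H_2: rank ker ∂_2 − rank ∂_3 = (6 − 6) − 0 = 0, and there is no ∂_3, so H_2 ≅ 0.

H_0 = Z,  H_1 = Z,  H_2 = 0.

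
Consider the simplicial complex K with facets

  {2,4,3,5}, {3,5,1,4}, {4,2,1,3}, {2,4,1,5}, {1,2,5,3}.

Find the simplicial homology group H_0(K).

We work with the vertex ordering 1 < 2 < 3 < 4 < 5. The simplices of K, each written with vertices in increasing order, are:

  0-simplices (5): [1], [2], [3], [4], [5]
  1-simplices (10): [1,2], [1,3], [1,4], [1,5], [2,3], [2,4], [2,5], [3,4], [3,5], [4,5]
  2-simplices (10): [1,2,3], [1,2,4], [1,2,5], [1,3,4], [1,3,5], [1,4,5], [2,3,4], [2,3,5], [2,4,5], [3,4,5]
  3-simplices (5): [1,2,3,4], [1,2,3,5], [1,2,4,5], [1,3,4,5], [2,3,4,5]

so the chain groups are C_0 ≅ Z^5, C_1 ≅ Z^10, C_2 ≅ Z^10, C_3 ≅ Z^5.

The boundary map ∂_1: C_1 → C_0 sends each edge [p,q] (with p < q) to q − p. For instance
  ∂[1,3] = [3] − [1].
This gives a 5×10 integer matrix of rank 4; reducing to Smith normal form yields diagonal entries (1,1,1,1).

The boundary map ∂_2: C_2 → C_1 sends each 2-simplex [p,q,r] to [q,r] − [p,r] + [p,q]. For instance
  ∂[1,3,5] = [3,5] − [1,5] + [1,3],
  ∂[2,3,4] = [3,4] − [2,4] + [2,3].
This gives a 10×10 integer matrix of rank 6; reducing to Smith normal form yields diagonal entries (1,1,1,1,1,1).

The boundary map ∂_3: C_3 → C_2 sends each 3-simplex σ to the alternating sum Σ_i (−1)^i (σ with its i-th vertex removed). For instance
  ∂[1,2,3,5] = [2,3,5] − [1,3,5] + [1,2,5] − [1,2,3],
  ∂[1,2,4,5] = [2,4,5] − [1,4,5] + [1,2,5] − [1,2,4].
The 10×5 boundary matrix has rank 4 and Smith normal form diag(1,1,1,1).

Reading off H_k = ker ∂_k / im ∂_{k+1}:

  H_0: rank C_0 − rank ∂_1 = 5 − 4 = 1, and the invariant factors of ∂_1 are all 1, so H_0 = Z.

H_0 = Z.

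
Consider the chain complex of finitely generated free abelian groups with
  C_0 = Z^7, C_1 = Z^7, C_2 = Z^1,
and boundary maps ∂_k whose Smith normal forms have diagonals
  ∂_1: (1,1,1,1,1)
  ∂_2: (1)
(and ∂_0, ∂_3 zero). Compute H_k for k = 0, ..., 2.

H_0: b_0 = 7 − 0 − 5 = 2; torsion from ∂_1 factors > 1: none. So H_0 ≅ Z^2.
H_1: b_1 = 7 − 5 − 1 = 1; torsion from ∂_2 factors > 1: none. So H_1 ≅ Z.
H_2: b_2 = 1 − 1 − 0 = 0; torsion from ∂_3 factors > 1: none. So H_2 ≅ 0.

H_0 ≅ Z^2,  H_1 ≅ Z,  H_2 = 0.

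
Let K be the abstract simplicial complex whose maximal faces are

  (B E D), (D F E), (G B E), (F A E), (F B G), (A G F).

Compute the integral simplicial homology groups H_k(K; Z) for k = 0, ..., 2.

H_0 ≅ Z,  H_1 ≅ Z,  H_2 = 0.

Take the total order A < B < D < E < F < G on the vertex set. Then K (dimension 2) consists of the simplices:

  0-simplices (6): A, B, D, E, F, G
  1-simplices (12): AE, AF, AG, BD, BE, BF, BG, DE, DF, EF, EG, FG
  2-simplices (6): AEF, AFG, BDE, BEG, BFG, DEF

Hence C_0 ≅ Z^6, C_1 ≅ Z^12, C_2 ≅ Z^6.

The boundary map ∂_1: C_1 → C_0 maps an edge to its endpoints' difference, ∂[p,q] = q − p. For instance
  ∂EG = G − E.
As a 6×12 matrix over Z this has rank 5, with invariant factors (1,1,1,1,1).

The boundary map ∂_2: C_2 → C_1 sends each 2-simplex [p,q,r] to [q,r] − [p,r] + [p,q]. For instance
  ∂BEG = EG − BG + BE,
  ∂AEF = EF − AF + AE.
The 12×6 boundary matrix has rank 6 and Smith normal form diag(1,1,1,1,1,1).

Reading off H_k = ker ∂_k / im ∂_{k+1}:

  H_0: rank C_0 − rank ∂_1 = 6 − 5 = 1, and the invariant factors of ∂_1 are all 1, so H_0 ≅ Z.
  H_1: rank ker ∂_1 − rank ∂_2 = (12 − 5) − 6 = 1, and the invariant factors of ∂_2 are all 1, so H_1 ≅ Z.
  H_2: rank ker ∂_2 − rank ∂_3 = (6 − 6) − 0 = 0, and there is no ∂_3, so H_2 ≅ 0.

As a check, the Euler characteristic is 6 − 12 + 6 = 0, which agrees with 1 − 1 + 0 = 0.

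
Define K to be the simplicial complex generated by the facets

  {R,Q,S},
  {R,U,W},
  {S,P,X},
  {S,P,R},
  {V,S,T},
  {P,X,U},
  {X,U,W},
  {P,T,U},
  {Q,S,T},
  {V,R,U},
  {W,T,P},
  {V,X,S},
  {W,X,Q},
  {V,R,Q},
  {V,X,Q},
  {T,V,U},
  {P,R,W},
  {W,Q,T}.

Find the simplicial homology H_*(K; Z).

Order the vertices as P < Q < R < S < T < U < V < W < X. Listing each simplex with vertices in this order, K has dimension 2 with simplices:

  0-simplices (9): P, Q, R, S, T, U, V, W, X
  1-simplices (27): PR, PS, PT, PU, PW, PX, QR, QS, QT, QV, QW, QX, RS, RU, RV, RW, ST, SV, SX, TU, TV, TW, UV, UW, UX, VX, WX
  2-simplices (18): PRS, PRW, PSX, PTU, PTW, PUX, QRS, QRV, QST, QTW, QVX, QWX, RUV, RUW, STV, SVX, TUV, UWX

so the chain groups are C_0 ≅ Z^9, C_1 ≅ Z^27, C_2 ≅ Z^18.

Boundary ∂_1: C_1 → C_0 sends each edge [p,q] (with p < q) to q − p.
The 9×27 boundary matrix has rank 8 and Smith normal form diag(1,1,1,1,1,1,1,1).

The boundary map ∂_2: C_2 → C_1 sends each 2-simplex [p,q,r] to [q,r] − [p,r] + [p,q]. For instance
  ∂QST = ST − QT + QS,
  ∂QRV = RV − QV + QR.
As a 27×18 matrix over Z this has rank 18, with invariant factors (1,1,1,1,1,1,1,1,1,1,1,1,1,1,1,1,1,2).

From H_k ≅ ker(∂_k) / im(∂_{k+1}) we obtain:

  H_0: rank C_0 − rank ∂_1 = 9 − 8 = 1, and the invariant factors of ∂_1 are all 1, so H_0 = Z.
  H_1: rank ker ∂_1 − rank ∂_2 = (27 − 8) − 18 = 1, and ∂_2 has invariant factor 2 > 1, so H_1 = Z ⊕ Z/2.
  H_2: rank ker ∂_2 − rank ∂_3 = (18 − 18) − 0 = 0, and there is no ∂_3, so H_2 = 0.

(K is a triangulation of the Klein bottle.)

H_0 ≅ Z,  H_1 ≅ Z ⊕ Z/2,  H_2 = 0.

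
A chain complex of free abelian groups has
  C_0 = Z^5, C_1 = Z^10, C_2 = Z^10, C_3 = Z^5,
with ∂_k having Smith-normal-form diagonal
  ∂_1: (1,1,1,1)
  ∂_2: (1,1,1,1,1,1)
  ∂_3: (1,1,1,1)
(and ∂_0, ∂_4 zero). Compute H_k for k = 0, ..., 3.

H_0: b_0 = 5 − 0 − 4 = 1; torsion from ∂_1 factors > 1: none. So H_0 = Z.
H_1: b_1 = 10 − 4 − 6 = 0; torsion from ∂_2 factors > 1: none. So H_1 = 0.
H_2: b_2 = 10 − 6 − 4 = 0; torsion from ∂_3 factors > 1: none. So H_2 = 0.
H_3: b_3 = 5 − 4 − 0 = 1; torsion from ∂_4 factors > 1: none. So H_3 = Z.

H_0 = Z,  H_1 = 0,  H_2 = 0,  H_3 = Z.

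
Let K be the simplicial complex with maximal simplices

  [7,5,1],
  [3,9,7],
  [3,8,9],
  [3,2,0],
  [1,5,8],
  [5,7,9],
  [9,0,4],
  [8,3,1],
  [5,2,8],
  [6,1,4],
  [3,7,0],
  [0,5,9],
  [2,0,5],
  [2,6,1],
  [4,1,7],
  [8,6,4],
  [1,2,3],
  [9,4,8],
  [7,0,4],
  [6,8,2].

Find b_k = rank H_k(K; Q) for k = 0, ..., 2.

b_0 = 1, b_1 = 1, b_2 = 0.

K has 10 vertices, 30 edges, 20 triangles.
rank ∂_0 = 0, rank ∂_1 = 9 ⇒ b_0 = 10 − 0 − 9 = 1; all invariant factors of ∂_1 are 1 so no torsion. So H_0 = Z.
rank ∂_1 = 9, rank ∂_2 = 20 ⇒ b_1 = 30 − 9 − 20 = 1; ∂_2 has invariant factor(s) [2] giving torsion. So H_1 = Z ⊕ Z/2.
rank ∂_2 = 20, rank ∂_3 = 0 ⇒ b_2 = 20 − 20 − 0 = 0. So H_2 = 0.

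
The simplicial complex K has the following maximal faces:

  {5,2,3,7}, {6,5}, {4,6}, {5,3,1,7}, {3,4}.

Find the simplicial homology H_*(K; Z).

H_0 ≅ Z,  H_1 ≅ Z,  H_2 = 0,  H_3 = 0.

K has 7 vertices, 12 edges, 7 triangles, 2 3-simplices.
rank ∂_0 = 0, rank ∂_1 = 6 ⇒ b_0 = 7 − 0 − 6 = 1; all invariant factors of ∂_1 are 1 so no torsion. So H_0 = Z.
rank ∂_1 = 6, rank ∂_2 = 5 ⇒ b_1 = 12 − 6 − 5 = 1; all invariant factors of ∂_2 are 1 so no torsion. So H_1 = Z.
rank ∂_2 = 5, rank ∂_3 = 2 ⇒ b_2 = 7 − 5 − 2 = 0; all invariant factors of ∂_3 are 1 so no torsion. So H_2 = 0.
rank ∂_3 = 2, rank ∂_4 = 0 ⇒ b_3 = 2 − 2 − 0 = 0. So H_3 = 0.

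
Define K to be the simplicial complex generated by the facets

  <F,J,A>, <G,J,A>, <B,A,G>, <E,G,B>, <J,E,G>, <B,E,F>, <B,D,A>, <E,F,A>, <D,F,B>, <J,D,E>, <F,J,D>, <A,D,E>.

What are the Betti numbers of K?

b_0 = 1, b_1 = 0, b_2 = 0.

Fix the vertex order A < B < D < E < F < G < J and write every simplex with vertices in increasing order. Then dim K = 2 and the simplices of K are:

  0-simplices (7): A, B, D, E, F, G, J
  1-simplices (18): AB, AD, AE, AF, AG, AJ, BD, BE, BF, BG, DE, DF, DJ, EF, EG, EJ, FJ, GJ
  2-simplices (12): ABD, ABG, ADE, AEF, AFJ, AGJ, BDF, BEF, BEG, DEJ, DFJ, EGJ

giving chain groups C_0 ≅ Z^7, C_1 ≅ Z^18, C_2 ≅ Z^12.

Boundary ∂_1: C_1 → C_0 maps an edge to its endpoints' difference, ∂[p,q] = q − p.
The resulting 7×18 matrix has rank 6, and its Smith normal form has invariant factors (1,1,1,1,1,1).

∂_2: C_2 → C_1 acts by ∂[p,q,r] = [q,r] − [p,r] + [p,q]. For instance
  ∂EGJ = GJ − EJ + EG,
  ∂DFJ = FJ − DJ + DF.
This gives a 18×12 integer matrix of rank 12; reducing to Smith normal form yields diagonal entries (1,1,1,1,1,1,1,1,1,1,1,2).

From H_k ≅ ker(∂_k) / im(∂_{k+1}) we obtain:

  H_0: rank C_0 − rank ∂_1 = 7 − 6 = 1, and the invariant factors of ∂_1 are all 1, so H_0 ≅ Z.
  H_1: rank ker ∂_1 − rank ∂_2 = (18 − 6) − 12 = 0, and ∂_2 has invariant factor 2 > 1, so H_1 ≅ Z_2.
  H_2: rank ker ∂_2 − rank ∂_3 = (12 − 12) − 0 = 0, and there is no ∂_3, so H_2 ≅ 0.

As a check, the Euler characteristic is 7 − 18 + 12 = 1, which agrees with 1 − 0 + 0 = 1.

Hence the Betti numbers are b_0 = 1, b_1 = 0, b_2 = 0.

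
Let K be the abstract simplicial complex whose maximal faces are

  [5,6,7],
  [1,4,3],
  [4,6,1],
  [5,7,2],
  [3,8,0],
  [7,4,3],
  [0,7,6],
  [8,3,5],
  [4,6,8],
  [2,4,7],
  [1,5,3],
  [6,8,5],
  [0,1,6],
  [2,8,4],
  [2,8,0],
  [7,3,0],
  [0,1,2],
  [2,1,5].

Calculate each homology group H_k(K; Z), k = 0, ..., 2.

H_0 ≅ Z,  H_1 ≅ Z^2,  H_2 ≅ Z.

Fix the vertex order 0 < 1 < 2 < 3 < 4 < 5 < 6 < 7 < 8 and write every simplex with vertices in increasing order. Then dim K = 2 and the simplices of K are:

  0-simplices (9): [0], [1], [2], [3], [4], [5], [6], [7], [8]
  1-simplices (27): (27 of them)
  2-simplices (18): [0,1,2], [0,1,6], [0,2,8], [0,3,7], [0,3,8], [0,6,7], [1,2,5], [1,3,4], [1,3,5], [1,4,6], [2,4,7], [2,4,8], [2,5,7], [3,4,7], [3,5,8], [4,6,8], [5,6,7], [5,6,8]

so the chain groups are C_0 ≅ Z^9, C_1 ≅ Z^27, C_2 ≅ Z^18.

∂_1: C_1 → C_0 maps an edge to its endpoints' difference, ∂[p,q] = q − p. For instance
  ∂[3,4] = [4] − [3].
As a 9×27 matrix over Z this has rank 8, with invariant factors (1,1,1,1,1,1,1,1).

∂_2: C_2 → C_1 acts by ∂[p,q,r] = [q,r] − [p,r] + [p,q]. For instance
  ∂[5,6,7] = [6,7] − [5,7] + [5,6],
  ∂[2,4,7] = [4,7] − [2,7] + [2,4].
The resulting 27×18 matrix has rank 17, and its Smith normal form has invariant factors (1,1,1,1,1,1,1,1,1,1,1,1,1,1,1,1,1).

Now H_k = ker ∂_k / im ∂_{k+1}, so:

  H_0: rank C_0 − rank ∂_1 = 9 − 8 = 1, and the invariant factors of ∂_1 are all 1, so H_0 ≅ Z.
  H_1: rank ker ∂_1 − rank ∂_2 = (27 − 8) − 17 = 2, and the invariant factors of ∂_2 are all 1, so H_1 ≅ Z^2.
  H_2: rank ker ∂_2 − rank ∂_3 = (18 − 17) − 0 = 1, and there is no ∂_3, so H_2 ≅ Z.

(K is a triangulation of the torus T^2.)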